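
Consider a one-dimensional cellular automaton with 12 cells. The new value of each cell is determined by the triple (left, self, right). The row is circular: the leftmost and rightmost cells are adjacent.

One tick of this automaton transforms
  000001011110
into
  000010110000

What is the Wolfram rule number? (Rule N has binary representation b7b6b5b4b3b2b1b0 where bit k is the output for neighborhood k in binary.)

42

position 8: 111 → 0  (bit 7 = 0)
position 10: 110 → 0  (bit 6 = 0)
position 6: 101 → 1  (bit 5 = 1)
position 11: 100 → 0  (bit 4 = 0)
position 7: 011 → 1  (bit 3 = 1)
position 5: 010 → 0  (bit 2 = 0)
position 4: 001 → 1  (bit 1 = 1)
position 0: 000 → 0  (bit 0 = 0)
bits b7..b0 = 00101010 = 42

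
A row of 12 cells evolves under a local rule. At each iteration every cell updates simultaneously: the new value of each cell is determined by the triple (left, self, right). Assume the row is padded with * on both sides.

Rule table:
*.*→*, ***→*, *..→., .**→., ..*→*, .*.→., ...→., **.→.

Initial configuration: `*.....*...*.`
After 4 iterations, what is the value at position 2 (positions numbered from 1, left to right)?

iteration 1: .....*...*.*
iteration 2: ....*...*.*.
iteration 3: ...*...*.*.*
iteration 4: ..*...*.*.*.
position 2 holds .

.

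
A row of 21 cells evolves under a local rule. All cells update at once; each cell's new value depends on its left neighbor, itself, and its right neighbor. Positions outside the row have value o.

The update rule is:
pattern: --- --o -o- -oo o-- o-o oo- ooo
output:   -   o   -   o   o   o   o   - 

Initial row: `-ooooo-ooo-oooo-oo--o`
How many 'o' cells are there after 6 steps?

13

oo---ooo-ooo--ooooooo
-oo-oo-ooo-oooo------
oooooooo-ooo--oo----o
-------ooo-oooooo--oo
o-----oo-ooo----oooo-
oo---ooooo-oo--oo--oo
count of o: 13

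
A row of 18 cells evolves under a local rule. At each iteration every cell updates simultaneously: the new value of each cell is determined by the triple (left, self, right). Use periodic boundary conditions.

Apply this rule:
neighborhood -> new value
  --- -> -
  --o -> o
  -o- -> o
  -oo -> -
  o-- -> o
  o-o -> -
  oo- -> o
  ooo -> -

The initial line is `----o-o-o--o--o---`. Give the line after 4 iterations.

--o-o--oo----oo--o

iteration 1: ---oo-o-oooooooo--
iteration 2: --o-o-o--------oo-
iteration 3: -oo-o-oo------o-oo
iteration 4: --o-o--oo----oo--o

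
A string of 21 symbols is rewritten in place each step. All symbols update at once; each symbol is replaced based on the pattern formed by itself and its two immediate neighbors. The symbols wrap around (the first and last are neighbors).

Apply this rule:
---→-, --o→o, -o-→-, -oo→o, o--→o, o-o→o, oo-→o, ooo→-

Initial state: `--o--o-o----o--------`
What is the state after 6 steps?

step 1: -o-oo-o-o--o-o-------
step 2: o-oooo-o-oo-o-o------
step 3: -oo--oo-oooo-o-o----o
step 4: ooooooooo--oo-o-o--o-
step 5: o-------oooooo-o-oo-o
step 6: oo-----oo----oo-ooooo

oo-----oo----oo-ooooo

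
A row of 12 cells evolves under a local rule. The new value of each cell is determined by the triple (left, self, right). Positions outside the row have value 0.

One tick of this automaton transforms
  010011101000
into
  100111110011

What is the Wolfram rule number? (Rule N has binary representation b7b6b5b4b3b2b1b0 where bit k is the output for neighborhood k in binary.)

position 5: 111 → 1  (bit 7 = 1)
position 6: 110 → 1  (bit 6 = 1)
position 7: 101 → 1  (bit 5 = 1)
position 2: 100 → 0  (bit 4 = 0)
position 4: 011 → 1  (bit 3 = 1)
position 1: 010 → 0  (bit 2 = 0)
position 0: 001 → 1  (bit 1 = 1)
position 10: 000 → 1  (bit 0 = 1)
bits b7..b0 = 11101011 = 235

235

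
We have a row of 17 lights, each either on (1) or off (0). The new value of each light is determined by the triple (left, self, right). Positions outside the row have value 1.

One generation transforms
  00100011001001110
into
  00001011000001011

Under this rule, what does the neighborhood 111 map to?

0

At position 14 the neighborhood is 111; the next row has 0 there.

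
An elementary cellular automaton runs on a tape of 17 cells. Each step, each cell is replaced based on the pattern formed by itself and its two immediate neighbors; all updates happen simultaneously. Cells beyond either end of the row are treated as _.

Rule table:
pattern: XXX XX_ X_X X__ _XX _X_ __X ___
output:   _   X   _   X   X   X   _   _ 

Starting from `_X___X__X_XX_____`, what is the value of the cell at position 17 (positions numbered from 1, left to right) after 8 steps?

_XX__XX_X_XXX____
_XXX_XX_X_X_XX___
_X_X_XX_X_X_XXX__
_X_X_XX_X_X_X_XX_
_X_X_XX_X_X_X_XXX
_X_X_XX_X_X_X_X_X
_X_X_XX_X_X_X_X_X  (fixed point — unchanged through step 8)
position 17 holds X

X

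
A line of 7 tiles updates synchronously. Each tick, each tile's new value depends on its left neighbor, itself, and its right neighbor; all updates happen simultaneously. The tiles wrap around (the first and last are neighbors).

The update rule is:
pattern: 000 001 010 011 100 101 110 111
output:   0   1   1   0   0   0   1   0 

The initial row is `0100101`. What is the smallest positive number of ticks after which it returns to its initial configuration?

0101101
0100101

2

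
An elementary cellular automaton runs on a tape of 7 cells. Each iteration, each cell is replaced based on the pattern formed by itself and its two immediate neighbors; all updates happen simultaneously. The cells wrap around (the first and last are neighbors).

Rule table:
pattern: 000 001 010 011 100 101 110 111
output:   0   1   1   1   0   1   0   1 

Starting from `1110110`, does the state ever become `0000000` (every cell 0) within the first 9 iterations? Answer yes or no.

1101101
1011011
0110111
1101110
1011101
0111011
1110110  (repeats iteration 0; period 7)
iteration 9: 1011011
iteration 9 is 1011011, still not uniform 0

no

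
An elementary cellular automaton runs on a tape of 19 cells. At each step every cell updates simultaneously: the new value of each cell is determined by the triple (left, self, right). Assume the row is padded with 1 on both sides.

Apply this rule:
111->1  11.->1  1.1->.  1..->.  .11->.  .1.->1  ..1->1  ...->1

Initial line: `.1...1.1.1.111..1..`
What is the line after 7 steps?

.1.1.1.1.1.1.1.11.1

step 1: .1.111.1.1..11.11.1
step 2: .1..11.1.1.1.1..1..
step 3: .1.1.1.1.1.1.1.11.1
step 4: .1.1.1.1.1.1.1..1..
step 5: .1.1.1.1.1.1.1.11.1  (repeats step 3; period 2)
step 7: .1.1.1.1.1.1.1.11.1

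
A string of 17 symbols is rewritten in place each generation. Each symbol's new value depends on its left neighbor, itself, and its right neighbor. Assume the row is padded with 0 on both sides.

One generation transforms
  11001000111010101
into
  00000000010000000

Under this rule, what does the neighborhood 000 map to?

At position 6 the neighborhood is 000; the next row has 0 there.

0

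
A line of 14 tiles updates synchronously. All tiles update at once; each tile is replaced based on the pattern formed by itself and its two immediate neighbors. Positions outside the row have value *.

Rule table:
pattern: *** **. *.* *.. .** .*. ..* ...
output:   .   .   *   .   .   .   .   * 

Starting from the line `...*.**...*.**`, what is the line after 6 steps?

.*..*...*..*..
*.....*.......
..***...*****.
......*......*
.****...****..
*.....*.......

*.....*.......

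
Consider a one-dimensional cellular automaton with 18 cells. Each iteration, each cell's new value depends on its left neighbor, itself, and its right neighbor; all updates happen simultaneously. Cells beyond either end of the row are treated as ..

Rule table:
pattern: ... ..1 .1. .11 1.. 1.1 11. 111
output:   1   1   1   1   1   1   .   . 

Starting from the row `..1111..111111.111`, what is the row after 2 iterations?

111...111.....11..
1..1111..111111.11

1..1111..111111.11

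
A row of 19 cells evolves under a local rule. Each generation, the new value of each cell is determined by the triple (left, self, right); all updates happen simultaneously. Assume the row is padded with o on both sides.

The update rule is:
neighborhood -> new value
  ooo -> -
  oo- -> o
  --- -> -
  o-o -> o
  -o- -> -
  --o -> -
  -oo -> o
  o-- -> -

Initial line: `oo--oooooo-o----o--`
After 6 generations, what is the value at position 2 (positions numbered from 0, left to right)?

-

-o--o----oo--------
o--------oo--------
o--------oo--------  (fixed point — unchanged through generation 6)
position 2 holds -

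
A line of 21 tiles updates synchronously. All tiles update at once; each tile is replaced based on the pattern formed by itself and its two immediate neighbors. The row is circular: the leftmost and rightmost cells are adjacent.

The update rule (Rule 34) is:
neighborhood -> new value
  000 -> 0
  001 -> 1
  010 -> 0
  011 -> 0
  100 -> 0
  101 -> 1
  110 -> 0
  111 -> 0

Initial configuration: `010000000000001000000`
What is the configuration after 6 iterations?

100000000000010000000
000000000000100000001
000000000001000000010
000000000010000000100
000000000100000001000
000000001000000010000

000000001000000010000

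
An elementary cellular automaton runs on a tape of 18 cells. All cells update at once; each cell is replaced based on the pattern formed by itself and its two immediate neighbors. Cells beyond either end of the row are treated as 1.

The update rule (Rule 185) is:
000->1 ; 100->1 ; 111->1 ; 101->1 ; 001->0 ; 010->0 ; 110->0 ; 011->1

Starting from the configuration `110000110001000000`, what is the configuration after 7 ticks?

101110101100111110
011101011010111101
111010110101111011
110101101011110111
101011010111101111
010110101111011111
101101011110111111

101101011110111111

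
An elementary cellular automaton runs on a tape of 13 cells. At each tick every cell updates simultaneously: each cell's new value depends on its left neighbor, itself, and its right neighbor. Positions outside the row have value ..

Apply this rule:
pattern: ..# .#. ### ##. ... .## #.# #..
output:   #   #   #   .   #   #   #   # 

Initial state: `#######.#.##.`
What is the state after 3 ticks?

####.####.##.

tick 1: ######.####.#
tick 2: #####.####.##
tick 3: ####.####.##.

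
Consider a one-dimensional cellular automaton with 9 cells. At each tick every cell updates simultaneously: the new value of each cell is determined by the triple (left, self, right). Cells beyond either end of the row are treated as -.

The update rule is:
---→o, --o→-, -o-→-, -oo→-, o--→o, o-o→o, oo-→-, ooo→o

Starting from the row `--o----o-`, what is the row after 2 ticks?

-o--o-o--

o--ooo--o
-o--o-o--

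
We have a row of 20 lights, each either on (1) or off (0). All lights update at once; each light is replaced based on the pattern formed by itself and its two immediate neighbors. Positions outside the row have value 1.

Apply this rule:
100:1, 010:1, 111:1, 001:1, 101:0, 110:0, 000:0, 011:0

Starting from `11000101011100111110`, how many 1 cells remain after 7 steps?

7

10101101001011011100
00100001111000001011
11110010110100011001
11101110000110100110
11000101001000111000
10101101111101010101
00100000111001010100
count of 1: 7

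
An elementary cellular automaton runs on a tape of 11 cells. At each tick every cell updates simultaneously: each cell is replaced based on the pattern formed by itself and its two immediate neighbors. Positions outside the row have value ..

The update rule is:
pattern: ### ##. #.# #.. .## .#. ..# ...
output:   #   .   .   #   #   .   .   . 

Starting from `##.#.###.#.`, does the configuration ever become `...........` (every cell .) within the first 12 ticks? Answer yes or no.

#....##...#
.#...#.#...
..#.....#..
...#.....#.
....#.....#
.....#.....
......#....
.......#...
........#..
.........#.
..........#
...........
all cells are . at tick 12

yes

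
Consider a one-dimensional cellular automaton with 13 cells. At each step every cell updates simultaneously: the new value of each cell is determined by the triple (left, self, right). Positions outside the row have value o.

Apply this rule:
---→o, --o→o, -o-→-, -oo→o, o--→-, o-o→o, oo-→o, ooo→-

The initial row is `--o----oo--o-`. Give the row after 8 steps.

step 1: -o--ooooo-o-o
step 2: o--oo---oo-oo
step 3: o-ooo-oooooo-
step 4: ooo-ooo----oo
step 5: --ooo-o-oooo-
step 6: -oo-oo-oo--oo
step 7: ooooooooo-oo-
step 8: --------ooooo

--------ooooo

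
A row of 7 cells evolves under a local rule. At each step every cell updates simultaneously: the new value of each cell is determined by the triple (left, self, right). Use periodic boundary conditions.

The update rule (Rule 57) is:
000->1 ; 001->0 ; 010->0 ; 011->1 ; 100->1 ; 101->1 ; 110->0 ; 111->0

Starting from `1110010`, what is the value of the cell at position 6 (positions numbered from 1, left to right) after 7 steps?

1001001
0100101
1010010
0101001
1010100
0101010
0010101
position 6 holds 0

0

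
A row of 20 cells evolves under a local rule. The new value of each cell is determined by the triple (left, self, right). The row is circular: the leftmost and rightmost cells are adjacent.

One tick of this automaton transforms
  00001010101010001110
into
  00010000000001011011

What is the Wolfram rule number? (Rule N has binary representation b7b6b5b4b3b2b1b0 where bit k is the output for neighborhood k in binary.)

position 17: 111 → 0  (bit 7 = 0)
position 18: 110 → 1  (bit 6 = 1)
position 5: 101 → 0  (bit 5 = 0)
position 13: 100 → 1  (bit 4 = 1)
position 16: 011 → 1  (bit 3 = 1)
position 4: 010 → 0  (bit 2 = 0)
position 3: 001 → 1  (bit 1 = 1)
position 0: 000 → 0  (bit 0 = 0)
bits b7..b0 = 01011010 = 90

90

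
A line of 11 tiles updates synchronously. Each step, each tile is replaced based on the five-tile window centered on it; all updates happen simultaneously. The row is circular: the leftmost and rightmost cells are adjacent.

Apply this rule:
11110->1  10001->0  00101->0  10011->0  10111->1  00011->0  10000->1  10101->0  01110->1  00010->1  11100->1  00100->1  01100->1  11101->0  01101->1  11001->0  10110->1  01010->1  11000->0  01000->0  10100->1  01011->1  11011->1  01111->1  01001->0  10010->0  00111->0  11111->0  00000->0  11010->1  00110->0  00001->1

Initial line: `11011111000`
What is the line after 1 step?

01111011000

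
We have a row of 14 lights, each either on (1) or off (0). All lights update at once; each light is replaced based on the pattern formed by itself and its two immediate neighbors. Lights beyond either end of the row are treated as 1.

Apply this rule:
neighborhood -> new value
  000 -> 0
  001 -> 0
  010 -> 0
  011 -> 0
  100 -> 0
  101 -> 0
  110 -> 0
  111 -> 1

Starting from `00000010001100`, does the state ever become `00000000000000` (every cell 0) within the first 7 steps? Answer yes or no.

step 1: 00000000000000
all cells are 0 at step 1

yes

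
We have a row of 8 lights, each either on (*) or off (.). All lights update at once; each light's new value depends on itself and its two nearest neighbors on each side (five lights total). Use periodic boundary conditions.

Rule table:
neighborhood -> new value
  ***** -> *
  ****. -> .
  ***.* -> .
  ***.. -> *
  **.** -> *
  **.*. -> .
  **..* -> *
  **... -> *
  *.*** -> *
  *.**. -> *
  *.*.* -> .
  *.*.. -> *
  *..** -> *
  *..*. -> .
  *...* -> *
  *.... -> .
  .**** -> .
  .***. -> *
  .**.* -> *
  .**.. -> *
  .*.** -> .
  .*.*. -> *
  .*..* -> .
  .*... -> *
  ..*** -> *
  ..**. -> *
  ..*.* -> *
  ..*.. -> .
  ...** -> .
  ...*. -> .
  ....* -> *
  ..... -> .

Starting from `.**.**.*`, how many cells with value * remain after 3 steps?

3

.*****..
.*.*.***
..*..**.
count of *: 3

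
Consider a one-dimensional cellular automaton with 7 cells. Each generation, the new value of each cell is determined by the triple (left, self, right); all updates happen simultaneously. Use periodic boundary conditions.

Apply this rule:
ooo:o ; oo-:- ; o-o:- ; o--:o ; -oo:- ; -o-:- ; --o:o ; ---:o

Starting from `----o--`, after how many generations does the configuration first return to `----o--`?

oooo-oo
ooo---o
oo-ooo-
----o--

4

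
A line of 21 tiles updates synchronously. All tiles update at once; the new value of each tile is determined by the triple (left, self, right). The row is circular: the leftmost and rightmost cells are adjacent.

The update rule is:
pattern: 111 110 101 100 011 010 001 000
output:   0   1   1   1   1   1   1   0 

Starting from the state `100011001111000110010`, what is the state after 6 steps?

step 1: 110111111001101111111
step 2: 011100001111111000000
step 3: 110110011000001100000
step 4: 111111111100011110001
step 5: 000000000110110011011
step 6: 100000001111111111111

100000001111111111111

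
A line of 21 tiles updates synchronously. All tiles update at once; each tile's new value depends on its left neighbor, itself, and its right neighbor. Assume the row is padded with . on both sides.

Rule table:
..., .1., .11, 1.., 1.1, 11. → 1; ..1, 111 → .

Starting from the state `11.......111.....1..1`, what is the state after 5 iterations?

11111111.1.11111.11.1
1......11111...111111
111111.1...111.1....1
1....11111.1.111111.1
1111.1...11111....111

1111.1...11111....111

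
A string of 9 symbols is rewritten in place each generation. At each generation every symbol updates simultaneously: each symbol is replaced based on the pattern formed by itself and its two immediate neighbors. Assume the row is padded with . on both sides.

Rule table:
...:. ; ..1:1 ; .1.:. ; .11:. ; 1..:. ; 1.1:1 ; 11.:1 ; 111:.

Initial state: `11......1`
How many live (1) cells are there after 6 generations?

.1.....1.
1.....1..
.....1...
....1....
...1.....
..1......
count of 1: 1

1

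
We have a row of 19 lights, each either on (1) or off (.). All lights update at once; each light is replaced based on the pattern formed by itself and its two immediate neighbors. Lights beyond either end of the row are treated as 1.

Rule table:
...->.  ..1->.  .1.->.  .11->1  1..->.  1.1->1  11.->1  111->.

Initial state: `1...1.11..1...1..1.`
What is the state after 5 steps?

1.................1

1....111..........1
1....1.1..........1
1.....1...........1
1.................1
1.................1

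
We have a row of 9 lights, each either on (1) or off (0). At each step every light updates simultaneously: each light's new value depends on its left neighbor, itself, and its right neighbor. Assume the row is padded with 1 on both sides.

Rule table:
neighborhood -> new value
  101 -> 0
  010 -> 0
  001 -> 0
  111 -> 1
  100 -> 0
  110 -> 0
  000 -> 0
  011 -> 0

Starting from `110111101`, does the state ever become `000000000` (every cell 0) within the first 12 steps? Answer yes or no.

yes

100011000
000000000
all cells are 0 at step 2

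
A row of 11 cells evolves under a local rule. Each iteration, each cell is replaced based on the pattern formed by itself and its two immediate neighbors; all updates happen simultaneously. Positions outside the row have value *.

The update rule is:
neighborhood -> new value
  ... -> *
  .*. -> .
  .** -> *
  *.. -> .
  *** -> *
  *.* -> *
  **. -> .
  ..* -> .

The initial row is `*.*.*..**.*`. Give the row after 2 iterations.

.*.*...*.**
*.*..*..***

*.*..*..***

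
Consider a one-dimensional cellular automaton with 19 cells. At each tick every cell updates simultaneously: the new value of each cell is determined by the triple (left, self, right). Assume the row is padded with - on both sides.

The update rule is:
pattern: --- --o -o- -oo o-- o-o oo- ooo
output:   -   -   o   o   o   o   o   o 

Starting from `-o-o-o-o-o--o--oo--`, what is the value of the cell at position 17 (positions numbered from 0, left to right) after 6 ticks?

-oooooooooo-oo-ooo-
-oooooooooooooooooo
-oooooooooooooooooo  (fixed point — unchanged through tick 6)
position 17 holds o

o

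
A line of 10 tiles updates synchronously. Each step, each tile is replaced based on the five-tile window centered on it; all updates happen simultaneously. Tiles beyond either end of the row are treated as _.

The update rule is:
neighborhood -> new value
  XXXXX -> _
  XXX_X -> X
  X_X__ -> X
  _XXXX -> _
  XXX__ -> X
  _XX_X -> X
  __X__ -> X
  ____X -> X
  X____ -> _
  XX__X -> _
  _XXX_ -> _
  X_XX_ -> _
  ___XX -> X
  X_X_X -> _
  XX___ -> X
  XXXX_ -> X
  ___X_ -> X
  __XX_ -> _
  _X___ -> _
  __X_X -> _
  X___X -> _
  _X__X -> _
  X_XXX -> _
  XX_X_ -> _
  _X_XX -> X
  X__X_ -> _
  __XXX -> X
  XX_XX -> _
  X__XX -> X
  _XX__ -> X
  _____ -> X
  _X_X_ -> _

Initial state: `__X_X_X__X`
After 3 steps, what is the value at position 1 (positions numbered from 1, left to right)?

X

step 1: XX____X__X
step 2: _XX_XXX__X
step 3: X_X___X__X
position 1 holds X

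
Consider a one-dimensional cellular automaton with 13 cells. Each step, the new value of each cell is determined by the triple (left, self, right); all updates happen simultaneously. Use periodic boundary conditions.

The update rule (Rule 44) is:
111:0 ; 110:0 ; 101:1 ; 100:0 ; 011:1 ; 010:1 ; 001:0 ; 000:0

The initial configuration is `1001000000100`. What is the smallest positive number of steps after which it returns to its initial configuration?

1001000000100

1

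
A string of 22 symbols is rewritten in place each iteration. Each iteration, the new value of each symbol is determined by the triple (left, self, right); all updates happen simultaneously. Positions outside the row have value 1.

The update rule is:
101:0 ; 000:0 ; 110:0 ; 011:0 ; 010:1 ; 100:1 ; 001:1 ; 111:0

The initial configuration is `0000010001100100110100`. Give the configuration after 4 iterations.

1000111010011111000111
0101000011100000101000
0101100100010001101101
0100011110111010000000

0100011110111010000000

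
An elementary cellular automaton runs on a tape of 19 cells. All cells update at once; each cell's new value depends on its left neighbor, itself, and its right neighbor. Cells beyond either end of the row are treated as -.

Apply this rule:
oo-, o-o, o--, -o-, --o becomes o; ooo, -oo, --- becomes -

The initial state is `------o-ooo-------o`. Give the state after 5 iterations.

-ooo-o--oo-oo-oo-oo

-----ooo--oo-----oo
----o--ooo-oo---o-o
---oooo--oo-oo-oooo
--o---ooo-oo-oo---o
-ooo-o--oo-oo-oo-oo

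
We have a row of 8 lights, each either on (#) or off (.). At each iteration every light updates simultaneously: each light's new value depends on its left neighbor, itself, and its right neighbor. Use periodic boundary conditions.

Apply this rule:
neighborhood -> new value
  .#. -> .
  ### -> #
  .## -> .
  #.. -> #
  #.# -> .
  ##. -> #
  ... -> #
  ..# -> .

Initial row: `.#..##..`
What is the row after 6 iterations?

iteration 1: ..#..###
iteration 2: #..#..##
iteration 3: ##..#..#
iteration 4: ###..#..
iteration 5: .###..#.
iteration 6: ..###..#

..###..#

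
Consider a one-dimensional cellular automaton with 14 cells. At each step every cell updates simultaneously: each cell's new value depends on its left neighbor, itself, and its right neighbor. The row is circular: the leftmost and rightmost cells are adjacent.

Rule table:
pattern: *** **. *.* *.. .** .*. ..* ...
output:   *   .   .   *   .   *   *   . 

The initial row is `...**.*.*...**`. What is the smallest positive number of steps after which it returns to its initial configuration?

14

step 1: *.*...*.**.*..
step 2: *.**.**....***
step 3: .......*..*.**
step 4: *.....*****...
step 5: **...*.***.*.*
step 6: *.*.**..*..*..
step 7: *.*...********
step 8: ..**.*.*******
step 9: **...*..*****.
step 10: ..*.****.***..
step 11: .**..**...*.*.
step 12: *..**..*.**.**
step 13: .**..***.....*
step 14: ...**.*.*...**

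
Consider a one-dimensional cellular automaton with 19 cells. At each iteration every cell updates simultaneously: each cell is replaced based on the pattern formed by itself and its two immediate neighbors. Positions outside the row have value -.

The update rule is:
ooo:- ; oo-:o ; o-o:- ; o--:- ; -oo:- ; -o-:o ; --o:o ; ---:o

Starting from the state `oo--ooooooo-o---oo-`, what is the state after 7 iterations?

-o-o------o-o-oo-o-

-o-o------o-o-oo-o-
oo-o-oooooo-o--o-o-
-o-o------o-o-oo-o-  (repeats iteration 1; period 2)
iteration 7: -o-o------o-o-oo-o-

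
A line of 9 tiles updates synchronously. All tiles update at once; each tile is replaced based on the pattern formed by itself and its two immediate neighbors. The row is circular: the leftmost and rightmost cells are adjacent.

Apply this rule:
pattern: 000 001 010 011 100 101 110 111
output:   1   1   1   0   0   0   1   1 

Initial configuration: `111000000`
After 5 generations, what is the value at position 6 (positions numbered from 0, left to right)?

generation 1: 011011111
generation 2: 001001111
generation 3: 011010111
generation 4: 001010011
generation 5: 011010101
position 6 holds 1

1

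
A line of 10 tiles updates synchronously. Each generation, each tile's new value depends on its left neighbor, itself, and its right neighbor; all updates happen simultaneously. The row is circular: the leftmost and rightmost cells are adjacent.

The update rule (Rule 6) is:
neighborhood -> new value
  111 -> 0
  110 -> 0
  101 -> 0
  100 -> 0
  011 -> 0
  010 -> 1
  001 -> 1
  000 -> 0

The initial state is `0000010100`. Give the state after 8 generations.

0100000100

0000110100
0001000100
0011001100
0100010000
1100110000
0001000001
0011000011
0100000100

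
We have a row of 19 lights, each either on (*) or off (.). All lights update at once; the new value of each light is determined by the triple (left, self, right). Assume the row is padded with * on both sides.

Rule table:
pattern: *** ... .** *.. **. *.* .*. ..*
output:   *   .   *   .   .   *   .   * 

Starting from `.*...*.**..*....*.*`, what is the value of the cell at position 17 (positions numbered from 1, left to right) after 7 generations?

*...*.**..*....*.**
...*.**..*....*.***
..*.**..*....*.****
.*.**..*....*.*****
*.**..*....*.******
.**..*....*.*******
**..*....*.********
position 17 holds *

*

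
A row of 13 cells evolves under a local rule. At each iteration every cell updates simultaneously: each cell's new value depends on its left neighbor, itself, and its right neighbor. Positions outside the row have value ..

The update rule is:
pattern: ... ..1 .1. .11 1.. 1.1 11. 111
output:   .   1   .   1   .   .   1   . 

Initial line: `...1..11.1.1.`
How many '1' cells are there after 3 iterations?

4

iteration 1: ..1..111.....
iteration 2: .1..11.1.....
iteration 3: 1..111.......
count of 1: 4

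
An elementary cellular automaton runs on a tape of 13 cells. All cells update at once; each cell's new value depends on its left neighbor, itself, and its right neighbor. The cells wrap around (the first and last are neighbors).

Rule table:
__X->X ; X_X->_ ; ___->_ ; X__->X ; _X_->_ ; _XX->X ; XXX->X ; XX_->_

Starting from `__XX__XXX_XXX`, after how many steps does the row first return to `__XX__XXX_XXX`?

XXX_XXXX__XX_
XX__XXX_XXX__
X_XXXX__XX_XX
__XXX_XXX__XX
XXXX__XX_XXX_
XXX_XXX__XX__
XX__XX_XXX_XX
X_XXX__XX__XX
__XX_XXX_XXXX
XXX__XX__XXX_
XX_XXX_XXXX__
X__XX__XXX_XX
_XXX_XXXX__XX
_XX__XXX_XXX_
XX_XXXX__XX_X
X__XXX_XXX__X
_XXXX__XX_XXX
_XXX_XXX__XX_
XXX__XX_XXX_X
XX_XXX__XX__X
X__XX_XXX_XXX
_XXX__XX__XXX
_XX_XXX_XXXX_
XX__XX__XXX_X
X_XXX_XXXX__X
__XX__XXX_XXX

26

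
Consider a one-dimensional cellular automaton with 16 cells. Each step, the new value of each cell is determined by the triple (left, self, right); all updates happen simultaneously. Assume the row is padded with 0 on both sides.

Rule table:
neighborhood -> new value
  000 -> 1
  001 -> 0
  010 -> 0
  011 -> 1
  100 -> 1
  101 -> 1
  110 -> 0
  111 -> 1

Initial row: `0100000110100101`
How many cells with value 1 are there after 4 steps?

9

step 1: 0011110101010010
step 2: 1011101010101001
step 3: 0111010101010100
step 4: 0110101010101011
count of 1: 9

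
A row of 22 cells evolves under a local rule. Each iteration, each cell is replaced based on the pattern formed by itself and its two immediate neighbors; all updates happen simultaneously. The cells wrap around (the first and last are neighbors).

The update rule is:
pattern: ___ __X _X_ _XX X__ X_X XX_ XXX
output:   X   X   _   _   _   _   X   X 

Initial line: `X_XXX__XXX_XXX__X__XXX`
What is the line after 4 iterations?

iteration 1: X__XX_X_XX__XX_X__X_XX
iteration 2: X_X_X____X_X_X___X___X
iteration 3: X_____XXX______XX__XX_
iteration 4: __XXXX_XX_XXXXX_X_X_X_

__XXXX_XX_XXXXX_X_X_X_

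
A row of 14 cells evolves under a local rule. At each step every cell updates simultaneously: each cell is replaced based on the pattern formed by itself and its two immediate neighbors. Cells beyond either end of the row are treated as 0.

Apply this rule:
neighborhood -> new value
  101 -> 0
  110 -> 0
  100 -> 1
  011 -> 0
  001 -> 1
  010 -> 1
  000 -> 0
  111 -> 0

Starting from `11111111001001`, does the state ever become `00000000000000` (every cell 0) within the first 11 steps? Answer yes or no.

yes

00000000111111
00000001000000
00000011100000
00000100010000
00001110111000
00010000000100
00111000001110
01000100010001
11101110111011
00000000000000
all cells are 0 at step 10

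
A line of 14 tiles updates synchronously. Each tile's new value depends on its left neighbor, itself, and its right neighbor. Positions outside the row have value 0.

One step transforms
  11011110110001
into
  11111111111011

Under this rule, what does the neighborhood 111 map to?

At position 4 the neighborhood is 111; the next row has 1 there.

1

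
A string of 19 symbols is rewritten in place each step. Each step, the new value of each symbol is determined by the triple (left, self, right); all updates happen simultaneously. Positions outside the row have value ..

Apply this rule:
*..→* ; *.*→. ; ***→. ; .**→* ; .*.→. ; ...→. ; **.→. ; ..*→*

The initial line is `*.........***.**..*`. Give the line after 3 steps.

...*...**.....**...

step 1: .*.......**...*.**.
step 2: *.*.....**.*.*..*.*
step 3: ...*...**.....**...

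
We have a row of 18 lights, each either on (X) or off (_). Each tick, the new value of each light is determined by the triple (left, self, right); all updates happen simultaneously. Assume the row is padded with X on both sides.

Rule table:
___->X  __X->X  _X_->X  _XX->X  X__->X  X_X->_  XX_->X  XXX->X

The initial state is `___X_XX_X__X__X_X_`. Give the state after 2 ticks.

tick 1: XXXX_XX_XXXXXXX_X_
tick 2: XXXX_XX_XXXXXXX_X_

XXXX_XX_XXXXXXX_X_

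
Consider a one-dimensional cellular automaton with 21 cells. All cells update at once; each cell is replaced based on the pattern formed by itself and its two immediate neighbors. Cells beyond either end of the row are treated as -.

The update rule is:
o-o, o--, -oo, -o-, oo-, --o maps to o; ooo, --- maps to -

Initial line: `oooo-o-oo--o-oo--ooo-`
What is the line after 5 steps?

o--ooooooooooooooo-oo
oooo-------------oooo
o--oo-----------oo--o
oooooo---------oooooo
o----oo-------oo----o

o----oo-------oo----o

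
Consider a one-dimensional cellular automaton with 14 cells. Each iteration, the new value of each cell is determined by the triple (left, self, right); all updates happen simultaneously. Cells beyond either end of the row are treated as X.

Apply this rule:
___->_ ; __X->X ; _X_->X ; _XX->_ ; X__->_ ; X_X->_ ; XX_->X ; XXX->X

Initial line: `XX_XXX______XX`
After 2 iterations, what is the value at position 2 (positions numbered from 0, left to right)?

_

iteration 1: XX__XX_____X_X
iteration 2: XX_X_X____XX__
position 2 holds _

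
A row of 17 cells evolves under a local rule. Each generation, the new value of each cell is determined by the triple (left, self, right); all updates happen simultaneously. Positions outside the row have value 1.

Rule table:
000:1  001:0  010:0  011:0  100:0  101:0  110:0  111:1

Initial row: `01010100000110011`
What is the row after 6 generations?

00011100100000010

00000001110000001
01111100100111100
00111000000011000
00010011111000010
01000001110011000
00011100100000010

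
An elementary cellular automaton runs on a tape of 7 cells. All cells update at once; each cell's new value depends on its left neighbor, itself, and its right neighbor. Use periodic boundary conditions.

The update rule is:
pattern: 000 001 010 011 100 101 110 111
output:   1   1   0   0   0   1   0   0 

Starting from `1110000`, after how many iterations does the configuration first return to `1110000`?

7

0000111
0111000
1000011
0011100
1100001
0001110
1110000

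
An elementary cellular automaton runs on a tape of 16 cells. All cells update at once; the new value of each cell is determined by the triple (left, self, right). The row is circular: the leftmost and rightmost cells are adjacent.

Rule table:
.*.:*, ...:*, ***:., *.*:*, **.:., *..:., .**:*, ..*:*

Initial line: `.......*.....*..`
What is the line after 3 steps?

step 1: ********.*****.*
step 2: ........**....**
step 3: .********..****.

.********..****.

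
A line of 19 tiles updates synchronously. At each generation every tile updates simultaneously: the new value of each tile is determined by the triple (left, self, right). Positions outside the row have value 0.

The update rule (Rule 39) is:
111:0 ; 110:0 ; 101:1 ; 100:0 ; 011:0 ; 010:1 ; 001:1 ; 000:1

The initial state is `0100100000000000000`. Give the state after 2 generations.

0010010000000000000

1101101111111111111
0010010000000000000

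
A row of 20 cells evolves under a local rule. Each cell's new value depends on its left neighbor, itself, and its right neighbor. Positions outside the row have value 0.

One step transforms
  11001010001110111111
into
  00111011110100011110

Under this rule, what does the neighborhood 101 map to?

0

At position 5 the neighborhood is 101; the next row has 0 there.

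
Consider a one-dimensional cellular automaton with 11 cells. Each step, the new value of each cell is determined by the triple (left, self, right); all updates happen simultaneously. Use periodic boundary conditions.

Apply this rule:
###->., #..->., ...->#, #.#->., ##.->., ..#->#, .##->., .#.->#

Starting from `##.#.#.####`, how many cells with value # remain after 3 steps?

1

...#.#.....
####.#.####
.....#.....
count of #: 1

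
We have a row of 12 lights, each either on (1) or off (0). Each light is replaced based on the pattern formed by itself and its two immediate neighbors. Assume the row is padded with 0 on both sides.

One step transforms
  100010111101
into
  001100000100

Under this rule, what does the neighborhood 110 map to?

At position 9 the neighborhood is 110; the next row has 1 there.

1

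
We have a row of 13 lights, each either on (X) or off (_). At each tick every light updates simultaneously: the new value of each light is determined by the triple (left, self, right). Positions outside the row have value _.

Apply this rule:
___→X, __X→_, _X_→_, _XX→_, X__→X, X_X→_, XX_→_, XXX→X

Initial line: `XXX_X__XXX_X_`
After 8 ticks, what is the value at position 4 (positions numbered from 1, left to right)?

_X___X__X___X
__XX__X__XX__
X___X__X___XX
_XX__X__XX___
___X__X___XXX
XX__X__XX__X_
__X__X___X__X
X__X__XX__X__
position 4 holds X

X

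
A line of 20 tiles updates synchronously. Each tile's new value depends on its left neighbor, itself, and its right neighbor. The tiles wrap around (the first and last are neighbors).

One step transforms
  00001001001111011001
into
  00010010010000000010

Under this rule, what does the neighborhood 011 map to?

0

At position 10 the neighborhood is 011; the next row has 0 there.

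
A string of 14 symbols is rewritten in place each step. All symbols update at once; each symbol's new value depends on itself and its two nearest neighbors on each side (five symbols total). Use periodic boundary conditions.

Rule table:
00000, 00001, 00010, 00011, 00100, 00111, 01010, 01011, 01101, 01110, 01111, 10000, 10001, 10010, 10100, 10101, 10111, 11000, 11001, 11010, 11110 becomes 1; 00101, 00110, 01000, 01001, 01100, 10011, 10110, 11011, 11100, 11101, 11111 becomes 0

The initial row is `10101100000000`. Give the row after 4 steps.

11111010110101

01110011111111
01101011000010
00111100111110
11111010110101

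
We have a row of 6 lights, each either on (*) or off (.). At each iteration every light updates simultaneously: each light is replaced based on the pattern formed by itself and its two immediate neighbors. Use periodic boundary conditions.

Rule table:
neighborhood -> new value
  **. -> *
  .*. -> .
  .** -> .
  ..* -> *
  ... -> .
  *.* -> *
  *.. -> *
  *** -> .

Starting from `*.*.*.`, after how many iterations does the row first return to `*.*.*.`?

2

iteration 1: .*.*.*
iteration 2: *.*.*.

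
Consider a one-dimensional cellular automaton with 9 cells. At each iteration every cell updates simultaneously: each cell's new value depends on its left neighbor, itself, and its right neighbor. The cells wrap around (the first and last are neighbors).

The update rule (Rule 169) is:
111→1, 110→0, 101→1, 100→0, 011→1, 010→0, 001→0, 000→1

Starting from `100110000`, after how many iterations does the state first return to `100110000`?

000100110
110000100
100110000

3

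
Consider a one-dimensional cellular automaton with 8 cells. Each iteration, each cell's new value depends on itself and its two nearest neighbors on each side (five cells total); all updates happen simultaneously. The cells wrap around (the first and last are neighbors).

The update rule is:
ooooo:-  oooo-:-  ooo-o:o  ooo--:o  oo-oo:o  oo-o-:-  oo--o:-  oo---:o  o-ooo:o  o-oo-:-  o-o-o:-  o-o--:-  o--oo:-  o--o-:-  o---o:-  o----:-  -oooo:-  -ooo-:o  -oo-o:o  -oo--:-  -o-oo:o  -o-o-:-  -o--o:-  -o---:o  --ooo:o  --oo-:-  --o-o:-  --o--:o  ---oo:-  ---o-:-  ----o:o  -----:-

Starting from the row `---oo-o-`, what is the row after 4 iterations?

-o--o--o
----o---
--o-oo--
o--o--o-

o--o--o-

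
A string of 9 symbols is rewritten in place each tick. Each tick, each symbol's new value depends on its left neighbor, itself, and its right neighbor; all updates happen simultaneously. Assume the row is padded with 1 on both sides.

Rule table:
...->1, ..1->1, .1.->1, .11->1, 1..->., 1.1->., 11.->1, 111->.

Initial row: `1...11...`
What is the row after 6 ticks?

1.1.11.1.

1.1111.11
1.1..1.1.
1.1.11.1.
1.1.11.1.  (fixed point — unchanged through tick 6)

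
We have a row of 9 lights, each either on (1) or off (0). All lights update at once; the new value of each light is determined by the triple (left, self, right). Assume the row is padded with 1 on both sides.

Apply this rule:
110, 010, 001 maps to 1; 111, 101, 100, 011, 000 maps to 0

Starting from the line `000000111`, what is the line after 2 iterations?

000011001

000001000
000011001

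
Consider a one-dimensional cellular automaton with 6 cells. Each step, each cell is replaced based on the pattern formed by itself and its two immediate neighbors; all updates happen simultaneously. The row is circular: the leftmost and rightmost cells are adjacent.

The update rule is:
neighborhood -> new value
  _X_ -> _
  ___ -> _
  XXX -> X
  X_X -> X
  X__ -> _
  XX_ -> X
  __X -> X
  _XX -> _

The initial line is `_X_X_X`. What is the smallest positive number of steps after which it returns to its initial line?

X_X_X_
_X_X_X

2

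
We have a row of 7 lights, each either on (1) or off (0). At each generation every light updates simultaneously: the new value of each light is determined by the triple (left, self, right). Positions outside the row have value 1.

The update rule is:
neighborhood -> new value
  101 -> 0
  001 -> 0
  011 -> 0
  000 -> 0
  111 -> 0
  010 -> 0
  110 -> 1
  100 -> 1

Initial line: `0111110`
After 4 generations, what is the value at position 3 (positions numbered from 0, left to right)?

0

0000010
1000000
1100000
0110000
position 3 holds 0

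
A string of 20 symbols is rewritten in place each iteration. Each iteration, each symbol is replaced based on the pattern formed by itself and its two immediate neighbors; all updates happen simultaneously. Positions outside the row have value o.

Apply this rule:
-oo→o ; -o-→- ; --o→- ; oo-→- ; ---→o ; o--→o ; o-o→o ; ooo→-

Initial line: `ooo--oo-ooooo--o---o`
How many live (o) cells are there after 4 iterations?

---o-o-oo----o--oo-o
oo--o-oo-ooo--o-o-oo
--o--oo-oo--o--o-oo-
o--o-o-oo-o--o--oo-o
count of o: 10

10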